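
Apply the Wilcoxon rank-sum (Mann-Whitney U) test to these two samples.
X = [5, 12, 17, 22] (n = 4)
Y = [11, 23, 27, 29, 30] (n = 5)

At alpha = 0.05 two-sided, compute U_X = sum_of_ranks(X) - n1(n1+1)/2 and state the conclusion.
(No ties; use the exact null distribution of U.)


Step 1: Combine and sort all 9 observations; assign midranks.
sorted (value, group): (5,X), (11,Y), (12,X), (17,X), (22,X), (23,Y), (27,Y), (29,Y), (30,Y)
ranks: 5->1, 11->2, 12->3, 17->4, 22->5, 23->6, 27->7, 29->8, 30->9
Step 2: Rank sum for X: R1 = 1 + 3 + 4 + 5 = 13.
Step 3: U_X = R1 - n1(n1+1)/2 = 13 - 4*5/2 = 13 - 10 = 3.
       U_Y = n1*n2 - U_X = 20 - 3 = 17.
Step 4: No ties, so the exact null distribution of U (based on enumerating the C(9,4) = 126 equally likely rank assignments) gives the two-sided p-value.
Step 5: p-value = 0.111111; compare to alpha = 0.05. fail to reject H0.

U_X = 3, p = 0.111111, fail to reject H0 at alpha = 0.05.


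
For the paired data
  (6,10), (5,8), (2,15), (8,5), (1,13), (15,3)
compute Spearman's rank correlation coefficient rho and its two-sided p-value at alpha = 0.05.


Step 1: Rank x and y separately (midranks; no ties here).
rank(x): 6->4, 5->3, 2->2, 8->5, 1->1, 15->6
rank(y): 10->4, 8->3, 15->6, 5->2, 13->5, 3->1
Step 2: d_i = R_x(i) - R_y(i); compute d_i^2.
  (4-4)^2=0, (3-3)^2=0, (2-6)^2=16, (5-2)^2=9, (1-5)^2=16, (6-1)^2=25
sum(d^2) = 66.
Step 3: rho = 1 - 6*66 / (6*(6^2 - 1)) = 1 - 396/210 = -0.885714.
Step 4: Under H0, t = rho * sqrt((n-2)/(1-rho^2)) = -3.8158 ~ t(4).
Step 5: Two-sided p-value from the t-distribution with 4 df = 0.018845.
Step 6: alpha = 0.05. reject H0.

rho = -0.8857, p = 0.018845, reject H0 at alpha = 0.05.


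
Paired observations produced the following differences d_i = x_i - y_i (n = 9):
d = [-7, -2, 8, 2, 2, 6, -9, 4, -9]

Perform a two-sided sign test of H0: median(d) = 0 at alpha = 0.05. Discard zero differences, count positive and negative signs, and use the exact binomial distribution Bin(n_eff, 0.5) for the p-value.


Step 1: Discard zero differences. Original n = 9; n_eff = number of nonzero differences = 9.
Nonzero differences (with sign): -7, -2, +8, +2, +2, +6, -9, +4, -9
Step 2: Count signs: positive = 5, negative = 4.
Step 3: Under H0: P(positive) = 0.5, so the number of positives S ~ Bin(9, 0.5).
Step 4: Two-sided exact p-value = sum of Bin(9,0.5) probabilities at or below the observed probability = 1.000000.
Step 5: alpha = 0.05. fail to reject H0.

n_eff = 9, pos = 5, neg = 4, p = 1.000000, fail to reject H0.


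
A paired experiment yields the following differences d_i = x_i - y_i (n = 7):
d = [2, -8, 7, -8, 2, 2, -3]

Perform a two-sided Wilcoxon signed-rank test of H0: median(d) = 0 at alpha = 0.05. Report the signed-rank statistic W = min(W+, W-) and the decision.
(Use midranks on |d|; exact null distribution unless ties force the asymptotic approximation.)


Step 1: Drop any zero differences (none here) and take |d_i|.
|d| = [2, 8, 7, 8, 2, 2, 3]
Step 2: Midrank |d_i| (ties get averaged ranks).
ranks: |2|->2, |8|->6.5, |7|->5, |8|->6.5, |2|->2, |2|->2, |3|->4
Step 3: Attach original signs; sum ranks with positive sign and with negative sign.
W+ = 2 + 5 + 2 + 2 = 11
W- = 6.5 + 6.5 + 4 = 17
(Check: W+ + W- = 28 should equal n(n+1)/2 = 28.)
Step 4: Test statistic W = min(W+, W-) = 11.
Step 5: Ties in |d|, so use the tie-corrected normal approximation.
        E[W] = n(n+1)/4 = 7*8/4 = 14.
        Tie groups: |d|=2 (t=3), |d|=8 (t=2); sum(t^3 - t) = 30.
        Var[W] = n(n+1)(2n+1)/24 - sum(t^3-t)/48 = 840/24 - 30/48 = 34.375.
        z = (W - E[W]) / sqrt(Var[W]) = (11 - 14) / 5.8630 = -0.5117.
        Two-sided p = 2*Phi(z) = 0.608874.
Step 6: alpha = 0.05. fail to reject H0.

W+ = 11, W- = 17, W = min = 11, p = 0.608874, fail to reject H0.


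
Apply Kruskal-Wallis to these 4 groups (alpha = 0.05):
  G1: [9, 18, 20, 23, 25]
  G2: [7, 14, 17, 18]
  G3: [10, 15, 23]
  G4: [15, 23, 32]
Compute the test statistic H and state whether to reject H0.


Step 1: Combine all N = 15 observations and assign midranks.
sorted (value, group, rank): (7,G2,1), (9,G1,2), (10,G3,3), (14,G2,4), (15,G3,5.5), (15,G4,5.5), (17,G2,7), (18,G1,8.5), (18,G2,8.5), (20,G1,10), (23,G1,12), (23,G3,12), (23,G4,12), (25,G1,14), (32,G4,15)
Step 2: Sum ranks within each group.
R_1 = 46.5 (n_1 = 5)
R_2 = 20.5 (n_2 = 4)
R_3 = 20.5 (n_3 = 3)
R_4 = 32.5 (n_4 = 3)
Step 3: H = 12/(N(N+1)) * sum(R_i^2/n_i) - 3(N+1)
     = 12/(15*16) * (46.5^2/5 + 20.5^2/4 + 20.5^2/3 + 32.5^2/3) - 3*16
     = 0.050000 * 1029.68 - 48
     = 3.483958.
Step 4: Ties present; correction factor C = 1 - 36/(15^3 - 15) = 0.989286. Corrected H = 3.483958 / 0.989286 = 3.521691.
Step 5: Under H0, H ~ chi^2(3); p-value = 0.317960.
Step 6: alpha = 0.05. fail to reject H0.

H = 3.5217, df = 3, p = 0.317960, fail to reject H0.


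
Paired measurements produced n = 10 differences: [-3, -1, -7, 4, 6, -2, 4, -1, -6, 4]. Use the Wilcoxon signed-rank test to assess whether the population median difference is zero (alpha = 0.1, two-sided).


Step 1: Drop any zero differences (none here) and take |d_i|.
|d| = [3, 1, 7, 4, 6, 2, 4, 1, 6, 4]
Step 2: Midrank |d_i| (ties get averaged ranks).
ranks: |3|->4, |1|->1.5, |7|->10, |4|->6, |6|->8.5, |2|->3, |4|->6, |1|->1.5, |6|->8.5, |4|->6
Step 3: Attach original signs; sum ranks with positive sign and with negative sign.
W+ = 6 + 8.5 + 6 + 6 = 26.5
W- = 4 + 1.5 + 10 + 3 + 1.5 + 8.5 = 28.5
(Check: W+ + W- = 55 should equal n(n+1)/2 = 55.)
Step 4: Test statistic W = min(W+, W-) = 26.5.
Step 5: Ties in |d|, so use the tie-corrected normal approximation.
        E[W] = n(n+1)/4 = 10*11/4 = 27.5.
        Tie groups: |d|=1 (t=2), |d|=4 (t=3), |d|=6 (t=2); sum(t^3 - t) = 36.
        Var[W] = n(n+1)(2n+1)/24 - sum(t^3-t)/48 = 2310/24 - 36/48 = 95.5.
        z = (W - E[W]) / sqrt(Var[W]) = (26.5 - 27.5) / 9.7724 = -0.1023.
        Two-sided p = 2*Phi(z) = 0.918496.
Step 6: alpha = 0.1. fail to reject H0.

W+ = 26.5, W- = 28.5, W = min = 26.5, p = 0.918496, fail to reject H0.


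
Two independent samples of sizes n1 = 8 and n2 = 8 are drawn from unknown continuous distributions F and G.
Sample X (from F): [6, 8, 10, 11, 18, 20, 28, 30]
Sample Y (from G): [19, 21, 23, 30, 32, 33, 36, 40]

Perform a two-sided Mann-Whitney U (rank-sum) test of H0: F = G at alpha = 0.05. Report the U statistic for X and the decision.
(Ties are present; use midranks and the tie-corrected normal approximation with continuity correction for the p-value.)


Step 1: Combine and sort all 16 observations; assign midranks.
sorted (value, group): (6,X), (8,X), (10,X), (11,X), (18,X), (19,Y), (20,X), (21,Y), (23,Y), (28,X), (30,X), (30,Y), (32,Y), (33,Y), (36,Y), (40,Y)
ranks: 6->1, 8->2, 10->3, 11->4, 18->5, 19->6, 20->7, 21->8, 23->9, 28->10, 30->11.5, 30->11.5, 32->13, 33->14, 36->15, 40->16
Step 2: Rank sum for X: R1 = 1 + 2 + 3 + 4 + 5 + 7 + 10 + 11.5 = 43.5.
Step 3: U_X = R1 - n1(n1+1)/2 = 43.5 - 8*9/2 = 43.5 - 36 = 7.5.
       U_Y = n1*n2 - U_X = 64 - 7.5 = 56.5.
Step 4: Ties are present, so use the tie-corrected normal approximation (with continuity correction) for the p-value.
Step 5: p-value = 0.011657; compare to alpha = 0.05. reject H0.

U_X = 7.5, p = 0.011657, reject H0 at alpha = 0.05.


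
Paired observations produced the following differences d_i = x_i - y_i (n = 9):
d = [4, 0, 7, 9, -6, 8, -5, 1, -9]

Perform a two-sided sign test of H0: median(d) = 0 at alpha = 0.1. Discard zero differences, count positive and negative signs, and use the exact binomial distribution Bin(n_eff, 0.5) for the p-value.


Step 1: Discard zero differences. Original n = 9; n_eff = number of nonzero differences = 8.
Nonzero differences (with sign): +4, +7, +9, -6, +8, -5, +1, -9
Step 2: Count signs: positive = 5, negative = 3.
Step 3: Under H0: P(positive) = 0.5, so the number of positives S ~ Bin(8, 0.5).
Step 4: Two-sided exact p-value = sum of Bin(8,0.5) probabilities at or below the observed probability = 0.726562.
Step 5: alpha = 0.1. fail to reject H0.

n_eff = 8, pos = 5, neg = 3, p = 0.726562, fail to reject H0.


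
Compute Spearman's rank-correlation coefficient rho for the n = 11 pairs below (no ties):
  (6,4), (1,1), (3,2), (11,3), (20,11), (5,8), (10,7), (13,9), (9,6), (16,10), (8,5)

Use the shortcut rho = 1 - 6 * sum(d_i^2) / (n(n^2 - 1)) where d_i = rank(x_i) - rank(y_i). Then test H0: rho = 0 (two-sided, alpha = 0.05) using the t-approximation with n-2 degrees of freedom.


Step 1: Rank x and y separately (midranks; no ties here).
rank(x): 6->4, 1->1, 3->2, 11->8, 20->11, 5->3, 10->7, 13->9, 9->6, 16->10, 8->5
rank(y): 4->4, 1->1, 2->2, 3->3, 11->11, 8->8, 7->7, 9->9, 6->6, 10->10, 5->5
Step 2: d_i = R_x(i) - R_y(i); compute d_i^2.
  (4-4)^2=0, (1-1)^2=0, (2-2)^2=0, (8-3)^2=25, (11-11)^2=0, (3-8)^2=25, (7-7)^2=0, (9-9)^2=0, (6-6)^2=0, (10-10)^2=0, (5-5)^2=0
sum(d^2) = 50.
Step 3: rho = 1 - 6*50 / (11*(11^2 - 1)) = 1 - 300/1320 = 0.772727.
Step 4: Under H0, t = rho * sqrt((n-2)/(1-rho^2)) = 3.6522 ~ t(9).
Step 5: Two-sided p-value from the t-distribution with 9 df = 0.005299.
Step 6: alpha = 0.05. reject H0.

rho = 0.7727, p = 0.005299, reject H0 at alpha = 0.05.


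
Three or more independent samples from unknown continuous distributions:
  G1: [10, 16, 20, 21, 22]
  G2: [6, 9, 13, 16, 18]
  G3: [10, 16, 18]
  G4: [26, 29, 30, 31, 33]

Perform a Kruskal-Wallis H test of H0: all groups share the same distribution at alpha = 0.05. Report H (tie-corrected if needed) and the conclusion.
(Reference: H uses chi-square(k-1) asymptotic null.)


Step 1: Combine all N = 18 observations and assign midranks.
sorted (value, group, rank): (6,G2,1), (9,G2,2), (10,G1,3.5), (10,G3,3.5), (13,G2,5), (16,G1,7), (16,G2,7), (16,G3,7), (18,G2,9.5), (18,G3,9.5), (20,G1,11), (21,G1,12), (22,G1,13), (26,G4,14), (29,G4,15), (30,G4,16), (31,G4,17), (33,G4,18)
Step 2: Sum ranks within each group.
R_1 = 46.5 (n_1 = 5)
R_2 = 24.5 (n_2 = 5)
R_3 = 20 (n_3 = 3)
R_4 = 80 (n_4 = 5)
Step 3: H = 12/(N(N+1)) * sum(R_i^2/n_i) - 3(N+1)
     = 12/(18*19) * (46.5^2/5 + 24.5^2/5 + 20^2/3 + 80^2/5) - 3*19
     = 0.035088 * 1965.83 - 57
     = 11.976608.
Step 4: Ties present; correction factor C = 1 - 36/(18^3 - 18) = 0.993808. Corrected H = 11.976608 / 0.993808 = 12.051229.
Step 5: Under H0, H ~ chi^2(3); p-value = 0.007210.
Step 6: alpha = 0.05. reject H0.

H = 12.0512, df = 3, p = 0.007210, reject H0.


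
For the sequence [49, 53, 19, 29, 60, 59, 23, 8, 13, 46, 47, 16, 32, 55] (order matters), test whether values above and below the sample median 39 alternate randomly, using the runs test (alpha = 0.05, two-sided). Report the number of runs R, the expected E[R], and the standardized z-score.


Step 1: Compute median = 39; label A = above, B = below.
Labels in order: AABBAABBBAABBA  (n_A = 7, n_B = 7)
Step 2: Count runs R = 7.
Step 3: Under H0 (random ordering), E[R] = 2*n_A*n_B/(n_A+n_B) + 1 = 2*7*7/14 + 1 = 8.0000.
        Var[R] = 2*n_A*n_B*(2*n_A*n_B - n_A - n_B) / ((n_A+n_B)^2 * (n_A+n_B-1)) = 8232/2548 = 3.2308.
        SD[R] = 1.7974.
Step 4: Continuity-corrected z = (R + 0.5 - E[R]) / SD[R] = (7 + 0.5 - 8.0000) / 1.7974 = -0.2782.
Step 5: Two-sided p-value via normal approximation = 2*(1 - Phi(|z|)) = 0.780879.
Step 6: alpha = 0.05. fail to reject H0.

R = 7, z = -0.2782, p = 0.780879, fail to reject H0.


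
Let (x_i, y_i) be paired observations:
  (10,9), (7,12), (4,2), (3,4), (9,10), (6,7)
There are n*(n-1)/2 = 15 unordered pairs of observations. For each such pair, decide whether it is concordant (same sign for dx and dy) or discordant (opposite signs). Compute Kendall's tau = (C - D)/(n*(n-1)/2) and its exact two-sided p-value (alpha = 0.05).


Step 1: Enumerate the 15 unordered pairs (i,j) with i<j and classify each by sign(x_j-x_i) * sign(y_j-y_i).
  (1,2):dx=-3,dy=+3->D; (1,3):dx=-6,dy=-7->C; (1,4):dx=-7,dy=-5->C; (1,5):dx=-1,dy=+1->D
  (1,6):dx=-4,dy=-2->C; (2,3):dx=-3,dy=-10->C; (2,4):dx=-4,dy=-8->C; (2,5):dx=+2,dy=-2->D
  (2,6):dx=-1,dy=-5->C; (3,4):dx=-1,dy=+2->D; (3,5):dx=+5,dy=+8->C; (3,6):dx=+2,dy=+5->C
  (4,5):dx=+6,dy=+6->C; (4,6):dx=+3,dy=+3->C; (5,6):dx=-3,dy=-3->C
Step 2: C = 11, D = 4, total pairs = 15.
Step 3: tau = (C - D)/(n(n-1)/2) = (11 - 4)/15 = 0.466667.
Step 4: Exact two-sided p-value (enumerate n! = 720 permutations of y under H0): p = 0.272222.
Step 5: alpha = 0.05. fail to reject H0.

tau_b = 0.4667 (C=11, D=4), p = 0.272222, fail to reject H0.


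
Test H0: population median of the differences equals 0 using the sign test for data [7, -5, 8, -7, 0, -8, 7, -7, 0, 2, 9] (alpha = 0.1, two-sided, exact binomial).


Step 1: Discard zero differences. Original n = 11; n_eff = number of nonzero differences = 9.
Nonzero differences (with sign): +7, -5, +8, -7, -8, +7, -7, +2, +9
Step 2: Count signs: positive = 5, negative = 4.
Step 3: Under H0: P(positive) = 0.5, so the number of positives S ~ Bin(9, 0.5).
Step 4: Two-sided exact p-value = sum of Bin(9,0.5) probabilities at or below the observed probability = 1.000000.
Step 5: alpha = 0.1. fail to reject H0.

n_eff = 9, pos = 5, neg = 4, p = 1.000000, fail to reject H0.


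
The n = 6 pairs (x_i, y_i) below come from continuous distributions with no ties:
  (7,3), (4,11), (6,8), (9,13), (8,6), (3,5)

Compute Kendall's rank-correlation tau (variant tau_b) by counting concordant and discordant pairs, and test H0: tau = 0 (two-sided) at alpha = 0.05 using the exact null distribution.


Step 1: Enumerate the 15 unordered pairs (i,j) with i<j and classify each by sign(x_j-x_i) * sign(y_j-y_i).
  (1,2):dx=-3,dy=+8->D; (1,3):dx=-1,dy=+5->D; (1,4):dx=+2,dy=+10->C; (1,5):dx=+1,dy=+3->C
  (1,6):dx=-4,dy=+2->D; (2,3):dx=+2,dy=-3->D; (2,4):dx=+5,dy=+2->C; (2,5):dx=+4,dy=-5->D
  (2,6):dx=-1,dy=-6->C; (3,4):dx=+3,dy=+5->C; (3,5):dx=+2,dy=-2->D; (3,6):dx=-3,dy=-3->C
  (4,5):dx=-1,dy=-7->C; (4,6):dx=-6,dy=-8->C; (5,6):dx=-5,dy=-1->C
Step 2: C = 9, D = 6, total pairs = 15.
Step 3: tau = (C - D)/(n(n-1)/2) = (9 - 6)/15 = 0.200000.
Step 4: Exact two-sided p-value (enumerate n! = 720 permutations of y under H0): p = 0.719444.
Step 5: alpha = 0.05. fail to reject H0.

tau_b = 0.2000 (C=9, D=6), p = 0.719444, fail to reject H0.


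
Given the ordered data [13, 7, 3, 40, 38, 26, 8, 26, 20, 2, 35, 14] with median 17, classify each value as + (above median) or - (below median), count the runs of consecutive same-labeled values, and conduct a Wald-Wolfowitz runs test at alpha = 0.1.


Step 1: Compute median = 17; label A = above, B = below.
Labels in order: BBBAAABAABAB  (n_A = 6, n_B = 6)
Step 2: Count runs R = 7.
Step 3: Under H0 (random ordering), E[R] = 2*n_A*n_B/(n_A+n_B) + 1 = 2*6*6/12 + 1 = 7.0000.
        Var[R] = 2*n_A*n_B*(2*n_A*n_B - n_A - n_B) / ((n_A+n_B)^2 * (n_A+n_B-1)) = 4320/1584 = 2.7273.
        SD[R] = 1.6514.
Step 4: R = E[R], so z = 0 with no continuity correction.
Step 5: Two-sided p-value via normal approximation = 2*(1 - Phi(|z|)) = 1.000000.
Step 6: alpha = 0.1. fail to reject H0.

R = 7, z = 0.0000, p = 1.000000, fail to reject H0.


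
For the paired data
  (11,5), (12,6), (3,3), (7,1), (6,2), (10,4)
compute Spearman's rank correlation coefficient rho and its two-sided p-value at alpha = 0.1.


Step 1: Rank x and y separately (midranks; no ties here).
rank(x): 11->5, 12->6, 3->1, 7->3, 6->2, 10->4
rank(y): 5->5, 6->6, 3->3, 1->1, 2->2, 4->4
Step 2: d_i = R_x(i) - R_y(i); compute d_i^2.
  (5-5)^2=0, (6-6)^2=0, (1-3)^2=4, (3-1)^2=4, (2-2)^2=0, (4-4)^2=0
sum(d^2) = 8.
Step 3: rho = 1 - 6*8 / (6*(6^2 - 1)) = 1 - 48/210 = 0.771429.
Step 4: Under H0, t = rho * sqrt((n-2)/(1-rho^2)) = 2.4247 ~ t(4).
Step 5: Two-sided p-value from the t-distribution with 4 df = 0.072397.
Step 6: alpha = 0.1. reject H0.

rho = 0.7714, p = 0.072397, reject H0 at alpha = 0.1.


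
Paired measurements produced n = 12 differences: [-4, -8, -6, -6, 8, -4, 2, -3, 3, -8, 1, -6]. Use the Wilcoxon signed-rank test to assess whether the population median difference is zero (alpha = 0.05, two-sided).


Step 1: Drop any zero differences (none here) and take |d_i|.
|d| = [4, 8, 6, 6, 8, 4, 2, 3, 3, 8, 1, 6]
Step 2: Midrank |d_i| (ties get averaged ranks).
ranks: |4|->5.5, |8|->11, |6|->8, |6|->8, |8|->11, |4|->5.5, |2|->2, |3|->3.5, |3|->3.5, |8|->11, |1|->1, |6|->8
Step 3: Attach original signs; sum ranks with positive sign and with negative sign.
W+ = 11 + 2 + 3.5 + 1 = 17.5
W- = 5.5 + 11 + 8 + 8 + 5.5 + 3.5 + 11 + 8 = 60.5
(Check: W+ + W- = 78 should equal n(n+1)/2 = 78.)
Step 4: Test statistic W = min(W+, W-) = 17.5.
Step 5: Ties in |d|, so use the tie-corrected normal approximation.
        E[W] = n(n+1)/4 = 12*13/4 = 39.
        Tie groups: |d|=3 (t=2), |d|=4 (t=2), |d|=6 (t=3), |d|=8 (t=3); sum(t^3 - t) = 60.
        Var[W] = n(n+1)(2n+1)/24 - sum(t^3-t)/48 = 3900/24 - 60/48 = 161.25.
        z = (W - E[W]) / sqrt(Var[W]) = (17.5 - 39) / 12.6984 = -1.6931.
        Two-sided p = 2*Phi(z) = 0.090432.
Step 6: alpha = 0.05. fail to reject H0.

W+ = 17.5, W- = 60.5, W = min = 17.5, p = 0.090432, fail to reject H0.


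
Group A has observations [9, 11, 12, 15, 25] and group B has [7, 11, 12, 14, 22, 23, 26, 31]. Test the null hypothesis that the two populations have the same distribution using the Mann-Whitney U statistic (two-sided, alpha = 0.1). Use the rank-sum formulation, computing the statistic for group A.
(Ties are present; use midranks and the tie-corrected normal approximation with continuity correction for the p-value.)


Step 1: Combine and sort all 13 observations; assign midranks.
sorted (value, group): (7,Y), (9,X), (11,X), (11,Y), (12,X), (12,Y), (14,Y), (15,X), (22,Y), (23,Y), (25,X), (26,Y), (31,Y)
ranks: 7->1, 9->2, 11->3.5, 11->3.5, 12->5.5, 12->5.5, 14->7, 15->8, 22->9, 23->10, 25->11, 26->12, 31->13
Step 2: Rank sum for X: R1 = 2 + 3.5 + 5.5 + 8 + 11 = 30.
Step 3: U_X = R1 - n1(n1+1)/2 = 30 - 5*6/2 = 30 - 15 = 15.
       U_Y = n1*n2 - U_X = 40 - 15 = 25.
Step 4: Ties are present, so use the tie-corrected normal approximation (with continuity correction) for the p-value.
Step 5: p-value = 0.508901; compare to alpha = 0.1. fail to reject H0.

U_X = 15, p = 0.508901, fail to reject H0 at alpha = 0.1.


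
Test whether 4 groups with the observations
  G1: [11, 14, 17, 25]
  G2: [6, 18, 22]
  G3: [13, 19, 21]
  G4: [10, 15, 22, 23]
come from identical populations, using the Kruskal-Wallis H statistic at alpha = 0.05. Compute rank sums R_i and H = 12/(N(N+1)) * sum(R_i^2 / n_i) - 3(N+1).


Step 1: Combine all N = 14 observations and assign midranks.
sorted (value, group, rank): (6,G2,1), (10,G4,2), (11,G1,3), (13,G3,4), (14,G1,5), (15,G4,6), (17,G1,7), (18,G2,8), (19,G3,9), (21,G3,10), (22,G2,11.5), (22,G4,11.5), (23,G4,13), (25,G1,14)
Step 2: Sum ranks within each group.
R_1 = 29 (n_1 = 4)
R_2 = 20.5 (n_2 = 3)
R_3 = 23 (n_3 = 3)
R_4 = 32.5 (n_4 = 4)
Step 3: H = 12/(N(N+1)) * sum(R_i^2/n_i) - 3(N+1)
     = 12/(14*15) * (29^2/4 + 20.5^2/3 + 23^2/3 + 32.5^2/4) - 3*15
     = 0.057143 * 790.729 - 45
     = 0.184524.
Step 4: Ties present; correction factor C = 1 - 6/(14^3 - 14) = 0.997802. Corrected H = 0.184524 / 0.997802 = 0.184930.
Step 5: Under H0, H ~ chi^2(3); p-value = 0.979985.
Step 6: alpha = 0.05. fail to reject H0.

H = 0.1849, df = 3, p = 0.979985, fail to reject H0.


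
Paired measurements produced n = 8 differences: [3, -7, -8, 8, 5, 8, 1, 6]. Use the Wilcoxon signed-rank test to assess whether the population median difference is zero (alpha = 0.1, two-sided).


Step 1: Drop any zero differences (none here) and take |d_i|.
|d| = [3, 7, 8, 8, 5, 8, 1, 6]
Step 2: Midrank |d_i| (ties get averaged ranks).
ranks: |3|->2, |7|->5, |8|->7, |8|->7, |5|->3, |8|->7, |1|->1, |6|->4
Step 3: Attach original signs; sum ranks with positive sign and with negative sign.
W+ = 2 + 7 + 3 + 7 + 1 + 4 = 24
W- = 5 + 7 = 12
(Check: W+ + W- = 36 should equal n(n+1)/2 = 36.)
Step 4: Test statistic W = min(W+, W-) = 12.
Step 5: Ties in |d|, so use the tie-corrected normal approximation.
        E[W] = n(n+1)/4 = 8*9/4 = 18.
        Tie groups: |d|=8 (t=3); sum(t^3 - t) = 24.
        Var[W] = n(n+1)(2n+1)/24 - sum(t^3-t)/48 = 1224/24 - 24/48 = 50.5.
        z = (W - E[W]) / sqrt(Var[W]) = (12 - 18) / 7.1063 = -0.8443.
        Two-sided p = 2*Phi(z) = 0.398492.
Step 6: alpha = 0.1. fail to reject H0.

W+ = 24, W- = 12, W = min = 12, p = 0.398492, fail to reject H0.


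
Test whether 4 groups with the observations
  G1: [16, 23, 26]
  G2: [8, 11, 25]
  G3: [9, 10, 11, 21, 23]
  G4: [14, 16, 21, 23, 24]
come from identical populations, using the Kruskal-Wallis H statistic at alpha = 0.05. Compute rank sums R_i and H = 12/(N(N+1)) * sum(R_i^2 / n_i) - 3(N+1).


Step 1: Combine all N = 16 observations and assign midranks.
sorted (value, group, rank): (8,G2,1), (9,G3,2), (10,G3,3), (11,G2,4.5), (11,G3,4.5), (14,G4,6), (16,G1,7.5), (16,G4,7.5), (21,G3,9.5), (21,G4,9.5), (23,G1,12), (23,G3,12), (23,G4,12), (24,G4,14), (25,G2,15), (26,G1,16)
Step 2: Sum ranks within each group.
R_1 = 35.5 (n_1 = 3)
R_2 = 20.5 (n_2 = 3)
R_3 = 31 (n_3 = 5)
R_4 = 49 (n_4 = 5)
Step 3: H = 12/(N(N+1)) * sum(R_i^2/n_i) - 3(N+1)
     = 12/(16*17) * (35.5^2/3 + 20.5^2/3 + 31^2/5 + 49^2/5) - 3*17
     = 0.044118 * 1232.57 - 51
     = 3.377941.
Step 4: Ties present; correction factor C = 1 - 42/(16^3 - 16) = 0.989706. Corrected H = 3.377941 / 0.989706 = 3.413076.
Step 5: Under H0, H ~ chi^2(3); p-value = 0.332212.
Step 6: alpha = 0.05. fail to reject H0.

H = 3.4131, df = 3, p = 0.332212, fail to reject H0.


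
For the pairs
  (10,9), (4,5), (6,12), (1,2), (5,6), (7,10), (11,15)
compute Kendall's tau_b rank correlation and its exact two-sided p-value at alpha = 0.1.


Step 1: Enumerate the 21 unordered pairs (i,j) with i<j and classify each by sign(x_j-x_i) * sign(y_j-y_i).
  (1,2):dx=-6,dy=-4->C; (1,3):dx=-4,dy=+3->D; (1,4):dx=-9,dy=-7->C; (1,5):dx=-5,dy=-3->C
  (1,6):dx=-3,dy=+1->D; (1,7):dx=+1,dy=+6->C; (2,3):dx=+2,dy=+7->C; (2,4):dx=-3,dy=-3->C
  (2,5):dx=+1,dy=+1->C; (2,6):dx=+3,dy=+5->C; (2,7):dx=+7,dy=+10->C; (3,4):dx=-5,dy=-10->C
  (3,5):dx=-1,dy=-6->C; (3,6):dx=+1,dy=-2->D; (3,7):dx=+5,dy=+3->C; (4,5):dx=+4,dy=+4->C
  (4,6):dx=+6,dy=+8->C; (4,7):dx=+10,dy=+13->C; (5,6):dx=+2,dy=+4->C; (5,7):dx=+6,dy=+9->C
  (6,7):dx=+4,dy=+5->C
Step 2: C = 18, D = 3, total pairs = 21.
Step 3: tau = (C - D)/(n(n-1)/2) = (18 - 3)/21 = 0.714286.
Step 4: Exact two-sided p-value (enumerate n! = 5040 permutations of y under H0): p = 0.030159.
Step 5: alpha = 0.1. reject H0.

tau_b = 0.7143 (C=18, D=3), p = 0.030159, reject H0.


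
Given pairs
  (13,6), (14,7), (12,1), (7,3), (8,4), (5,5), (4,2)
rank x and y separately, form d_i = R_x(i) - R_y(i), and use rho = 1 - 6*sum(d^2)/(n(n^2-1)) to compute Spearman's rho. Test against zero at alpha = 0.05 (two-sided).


Step 1: Rank x and y separately (midranks; no ties here).
rank(x): 13->6, 14->7, 12->5, 7->3, 8->4, 5->2, 4->1
rank(y): 6->6, 7->7, 1->1, 3->3, 4->4, 5->5, 2->2
Step 2: d_i = R_x(i) - R_y(i); compute d_i^2.
  (6-6)^2=0, (7-7)^2=0, (5-1)^2=16, (3-3)^2=0, (4-4)^2=0, (2-5)^2=9, (1-2)^2=1
sum(d^2) = 26.
Step 3: rho = 1 - 6*26 / (7*(7^2 - 1)) = 1 - 156/336 = 0.535714.
Step 4: Under H0, t = rho * sqrt((n-2)/(1-rho^2)) = 1.4186 ~ t(5).
Step 5: Two-sided p-value from the t-distribution with 5 df = 0.215217.
Step 6: alpha = 0.05. fail to reject H0.

rho = 0.5357, p = 0.215217, fail to reject H0 at alpha = 0.05.


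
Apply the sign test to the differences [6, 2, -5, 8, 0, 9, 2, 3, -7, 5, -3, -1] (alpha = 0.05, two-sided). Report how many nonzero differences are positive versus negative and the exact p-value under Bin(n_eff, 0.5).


Step 1: Discard zero differences. Original n = 12; n_eff = number of nonzero differences = 11.
Nonzero differences (with sign): +6, +2, -5, +8, +9, +2, +3, -7, +5, -3, -1
Step 2: Count signs: positive = 7, negative = 4.
Step 3: Under H0: P(positive) = 0.5, so the number of positives S ~ Bin(11, 0.5).
Step 4: Two-sided exact p-value = sum of Bin(11,0.5) probabilities at or below the observed probability = 0.548828.
Step 5: alpha = 0.05. fail to reject H0.

n_eff = 11, pos = 7, neg = 4, p = 0.548828, fail to reject H0.


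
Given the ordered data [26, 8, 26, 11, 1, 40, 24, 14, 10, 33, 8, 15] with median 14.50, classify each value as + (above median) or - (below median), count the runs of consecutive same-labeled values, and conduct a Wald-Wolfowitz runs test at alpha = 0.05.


Step 1: Compute median = 14.50; label A = above, B = below.
Labels in order: ABABBAABBABA  (n_A = 6, n_B = 6)
Step 2: Count runs R = 9.
Step 3: Under H0 (random ordering), E[R] = 2*n_A*n_B/(n_A+n_B) + 1 = 2*6*6/12 + 1 = 7.0000.
        Var[R] = 2*n_A*n_B*(2*n_A*n_B - n_A - n_B) / ((n_A+n_B)^2 * (n_A+n_B-1)) = 4320/1584 = 2.7273.
        SD[R] = 1.6514.
Step 4: Continuity-corrected z = (R - 0.5 - E[R]) / SD[R] = (9 - 0.5 - 7.0000) / 1.6514 = 0.9083.
Step 5: Two-sided p-value via normal approximation = 2*(1 - Phi(|z|)) = 0.363722.
Step 6: alpha = 0.05. fail to reject H0.

R = 9, z = 0.9083, p = 0.363722, fail to reject H0.


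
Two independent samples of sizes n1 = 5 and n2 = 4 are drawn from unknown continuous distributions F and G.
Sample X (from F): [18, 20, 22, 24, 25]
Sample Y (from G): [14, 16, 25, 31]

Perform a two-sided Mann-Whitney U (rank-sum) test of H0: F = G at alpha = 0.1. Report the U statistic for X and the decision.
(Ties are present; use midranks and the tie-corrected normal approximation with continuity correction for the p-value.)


Step 1: Combine and sort all 9 observations; assign midranks.
sorted (value, group): (14,Y), (16,Y), (18,X), (20,X), (22,X), (24,X), (25,X), (25,Y), (31,Y)
ranks: 14->1, 16->2, 18->3, 20->4, 22->5, 24->6, 25->7.5, 25->7.5, 31->9
Step 2: Rank sum for X: R1 = 3 + 4 + 5 + 6 + 7.5 = 25.5.
Step 3: U_X = R1 - n1(n1+1)/2 = 25.5 - 5*6/2 = 25.5 - 15 = 10.5.
       U_Y = n1*n2 - U_X = 20 - 10.5 = 9.5.
Step 4: Ties are present, so use the tie-corrected normal approximation (with continuity correction) for the p-value.
Step 5: p-value = 1.000000; compare to alpha = 0.1. fail to reject H0.

U_X = 10.5, p = 1.000000, fail to reject H0 at alpha = 0.1.


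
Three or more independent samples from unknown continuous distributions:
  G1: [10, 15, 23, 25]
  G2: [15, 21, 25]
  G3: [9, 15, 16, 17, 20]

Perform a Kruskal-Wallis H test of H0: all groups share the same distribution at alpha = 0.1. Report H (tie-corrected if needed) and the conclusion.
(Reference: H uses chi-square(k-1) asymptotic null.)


Step 1: Combine all N = 12 observations and assign midranks.
sorted (value, group, rank): (9,G3,1), (10,G1,2), (15,G1,4), (15,G2,4), (15,G3,4), (16,G3,6), (17,G3,7), (20,G3,8), (21,G2,9), (23,G1,10), (25,G1,11.5), (25,G2,11.5)
Step 2: Sum ranks within each group.
R_1 = 27.5 (n_1 = 4)
R_2 = 24.5 (n_2 = 3)
R_3 = 26 (n_3 = 5)
Step 3: H = 12/(N(N+1)) * sum(R_i^2/n_i) - 3(N+1)
     = 12/(12*13) * (27.5^2/4 + 24.5^2/3 + 26^2/5) - 3*13
     = 0.076923 * 524.346 - 39
     = 1.334295.
Step 4: Ties present; correction factor C = 1 - 30/(12^3 - 12) = 0.982517. Corrected H = 1.334295 / 0.982517 = 1.358037.
Step 5: Under H0, H ~ chi^2(2); p-value = 0.507115.
Step 6: alpha = 0.1. fail to reject H0.

H = 1.3580, df = 2, p = 0.507115, fail to reject H0.


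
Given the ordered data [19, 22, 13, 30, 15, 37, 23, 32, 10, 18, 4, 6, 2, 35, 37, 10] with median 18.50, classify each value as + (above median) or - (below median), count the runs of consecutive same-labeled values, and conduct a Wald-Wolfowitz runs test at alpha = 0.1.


Step 1: Compute median = 18.50; label A = above, B = below.
Labels in order: AABABAAABBBBBAAB  (n_A = 8, n_B = 8)
Step 2: Count runs R = 8.
Step 3: Under H0 (random ordering), E[R] = 2*n_A*n_B/(n_A+n_B) + 1 = 2*8*8/16 + 1 = 9.0000.
        Var[R] = 2*n_A*n_B*(2*n_A*n_B - n_A - n_B) / ((n_A+n_B)^2 * (n_A+n_B-1)) = 14336/3840 = 3.7333.
        SD[R] = 1.9322.
Step 4: Continuity-corrected z = (R + 0.5 - E[R]) / SD[R] = (8 + 0.5 - 9.0000) / 1.9322 = -0.2588.
Step 5: Two-sided p-value via normal approximation = 2*(1 - Phi(|z|)) = 0.795809.
Step 6: alpha = 0.1. fail to reject H0.

R = 8, z = -0.2588, p = 0.795809, fail to reject H0.


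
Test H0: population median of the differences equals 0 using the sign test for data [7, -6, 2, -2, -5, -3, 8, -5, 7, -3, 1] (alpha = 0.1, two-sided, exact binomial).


Step 1: Discard zero differences. Original n = 11; n_eff = number of nonzero differences = 11.
Nonzero differences (with sign): +7, -6, +2, -2, -5, -3, +8, -5, +7, -3, +1
Step 2: Count signs: positive = 5, negative = 6.
Step 3: Under H0: P(positive) = 0.5, so the number of positives S ~ Bin(11, 0.5).
Step 4: Two-sided exact p-value = sum of Bin(11,0.5) probabilities at or below the observed probability = 1.000000.
Step 5: alpha = 0.1. fail to reject H0.

n_eff = 11, pos = 5, neg = 6, p = 1.000000, fail to reject H0.


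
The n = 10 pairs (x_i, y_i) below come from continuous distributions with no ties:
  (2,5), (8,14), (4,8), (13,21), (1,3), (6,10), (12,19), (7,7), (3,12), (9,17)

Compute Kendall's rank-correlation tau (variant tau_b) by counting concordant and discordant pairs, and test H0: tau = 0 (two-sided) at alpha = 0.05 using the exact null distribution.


Step 1: Enumerate the 45 unordered pairs (i,j) with i<j and classify each by sign(x_j-x_i) * sign(y_j-y_i).
  (1,2):dx=+6,dy=+9->C; (1,3):dx=+2,dy=+3->C; (1,4):dx=+11,dy=+16->C; (1,5):dx=-1,dy=-2->C
  (1,6):dx=+4,dy=+5->C; (1,7):dx=+10,dy=+14->C; (1,8):dx=+5,dy=+2->C; (1,9):dx=+1,dy=+7->C
  (1,10):dx=+7,dy=+12->C; (2,3):dx=-4,dy=-6->C; (2,4):dx=+5,dy=+7->C; (2,5):dx=-7,dy=-11->C
  (2,6):dx=-2,dy=-4->C; (2,7):dx=+4,dy=+5->C; (2,8):dx=-1,dy=-7->C; (2,9):dx=-5,dy=-2->C
  (2,10):dx=+1,dy=+3->C; (3,4):dx=+9,dy=+13->C; (3,5):dx=-3,dy=-5->C; (3,6):dx=+2,dy=+2->C
  (3,7):dx=+8,dy=+11->C; (3,8):dx=+3,dy=-1->D; (3,9):dx=-1,dy=+4->D; (3,10):dx=+5,dy=+9->C
  (4,5):dx=-12,dy=-18->C; (4,6):dx=-7,dy=-11->C; (4,7):dx=-1,dy=-2->C; (4,8):dx=-6,dy=-14->C
  (4,9):dx=-10,dy=-9->C; (4,10):dx=-4,dy=-4->C; (5,6):dx=+5,dy=+7->C; (5,7):dx=+11,dy=+16->C
  (5,8):dx=+6,dy=+4->C; (5,9):dx=+2,dy=+9->C; (5,10):dx=+8,dy=+14->C; (6,7):dx=+6,dy=+9->C
  (6,8):dx=+1,dy=-3->D; (6,9):dx=-3,dy=+2->D; (6,10):dx=+3,dy=+7->C; (7,8):dx=-5,dy=-12->C
  (7,9):dx=-9,dy=-7->C; (7,10):dx=-3,dy=-2->C; (8,9):dx=-4,dy=+5->D; (8,10):dx=+2,dy=+10->C
  (9,10):dx=+6,dy=+5->C
Step 2: C = 40, D = 5, total pairs = 45.
Step 3: tau = (C - D)/(n(n-1)/2) = (40 - 5)/45 = 0.777778.
Step 4: Exact two-sided p-value (enumerate n! = 3628800 permutations of y under H0): p = 0.000946.
Step 5: alpha = 0.05. reject H0.

tau_b = 0.7778 (C=40, D=5), p = 0.000946, reject H0.


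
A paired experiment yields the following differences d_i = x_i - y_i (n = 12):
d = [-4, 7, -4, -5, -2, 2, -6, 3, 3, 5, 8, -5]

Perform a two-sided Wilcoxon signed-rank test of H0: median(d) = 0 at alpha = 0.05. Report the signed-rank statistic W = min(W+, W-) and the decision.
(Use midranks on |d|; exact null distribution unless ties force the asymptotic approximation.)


Step 1: Drop any zero differences (none here) and take |d_i|.
|d| = [4, 7, 4, 5, 2, 2, 6, 3, 3, 5, 8, 5]
Step 2: Midrank |d_i| (ties get averaged ranks).
ranks: |4|->5.5, |7|->11, |4|->5.5, |5|->8, |2|->1.5, |2|->1.5, |6|->10, |3|->3.5, |3|->3.5, |5|->8, |8|->12, |5|->8
Step 3: Attach original signs; sum ranks with positive sign and with negative sign.
W+ = 11 + 1.5 + 3.5 + 3.5 + 8 + 12 = 39.5
W- = 5.5 + 5.5 + 8 + 1.5 + 10 + 8 = 38.5
(Check: W+ + W- = 78 should equal n(n+1)/2 = 78.)
Step 4: Test statistic W = min(W+, W-) = 38.5.
Step 5: Ties in |d|, so use the tie-corrected normal approximation.
        E[W] = n(n+1)/4 = 12*13/4 = 39.
        Tie groups: |d|=2 (t=2), |d|=3 (t=2), |d|=4 (t=2), |d|=5 (t=3); sum(t^3 - t) = 42.
        Var[W] = n(n+1)(2n+1)/24 - sum(t^3-t)/48 = 3900/24 - 42/48 = 161.625.
        z = (W - E[W]) / sqrt(Var[W]) = (38.5 - 39) / 12.7132 = -0.0393.
        Two-sided p = 2*Phi(z) = 0.968628.
Step 6: alpha = 0.05. fail to reject H0.

W+ = 39.5, W- = 38.5, W = min = 38.5, p = 0.968628, fail to reject H0.


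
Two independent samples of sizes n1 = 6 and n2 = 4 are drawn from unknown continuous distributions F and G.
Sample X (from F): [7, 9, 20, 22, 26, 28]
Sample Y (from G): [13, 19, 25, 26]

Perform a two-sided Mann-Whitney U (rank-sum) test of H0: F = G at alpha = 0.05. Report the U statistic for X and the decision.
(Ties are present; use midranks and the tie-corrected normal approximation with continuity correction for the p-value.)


Step 1: Combine and sort all 10 observations; assign midranks.
sorted (value, group): (7,X), (9,X), (13,Y), (19,Y), (20,X), (22,X), (25,Y), (26,X), (26,Y), (28,X)
ranks: 7->1, 9->2, 13->3, 19->4, 20->5, 22->6, 25->7, 26->8.5, 26->8.5, 28->10
Step 2: Rank sum for X: R1 = 1 + 2 + 5 + 6 + 8.5 + 10 = 32.5.
Step 3: U_X = R1 - n1(n1+1)/2 = 32.5 - 6*7/2 = 32.5 - 21 = 11.5.
       U_Y = n1*n2 - U_X = 24 - 11.5 = 12.5.
Step 4: Ties are present, so use the tie-corrected normal approximation (with continuity correction) for the p-value.
Step 5: p-value = 1.000000; compare to alpha = 0.05. fail to reject H0.

U_X = 11.5, p = 1.000000, fail to reject H0 at alpha = 0.05.


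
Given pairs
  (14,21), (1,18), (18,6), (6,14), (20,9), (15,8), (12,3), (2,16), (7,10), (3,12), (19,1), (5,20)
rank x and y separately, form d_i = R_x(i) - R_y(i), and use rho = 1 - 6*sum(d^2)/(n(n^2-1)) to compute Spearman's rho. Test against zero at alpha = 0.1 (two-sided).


Step 1: Rank x and y separately (midranks; no ties here).
rank(x): 14->8, 1->1, 18->10, 6->5, 20->12, 15->9, 12->7, 2->2, 7->6, 3->3, 19->11, 5->4
rank(y): 21->12, 18->10, 6->3, 14->8, 9->5, 8->4, 3->2, 16->9, 10->6, 12->7, 1->1, 20->11
Step 2: d_i = R_x(i) - R_y(i); compute d_i^2.
  (8-12)^2=16, (1-10)^2=81, (10-3)^2=49, (5-8)^2=9, (12-5)^2=49, (9-4)^2=25, (7-2)^2=25, (2-9)^2=49, (6-6)^2=0, (3-7)^2=16, (11-1)^2=100, (4-11)^2=49
sum(d^2) = 468.
Step 3: rho = 1 - 6*468 / (12*(12^2 - 1)) = 1 - 2808/1716 = -0.636364.
Step 4: Under H0, t = rho * sqrt((n-2)/(1-rho^2)) = -2.6087 ~ t(10).
Step 5: Two-sided p-value from the t-distribution with 10 df = 0.026097.
Step 6: alpha = 0.1. reject H0.

rho = -0.6364, p = 0.026097, reject H0 at alpha = 0.1.


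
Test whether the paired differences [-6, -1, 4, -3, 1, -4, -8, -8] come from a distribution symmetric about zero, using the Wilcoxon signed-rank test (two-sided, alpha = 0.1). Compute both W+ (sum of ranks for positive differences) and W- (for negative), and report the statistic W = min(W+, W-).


Step 1: Drop any zero differences (none here) and take |d_i|.
|d| = [6, 1, 4, 3, 1, 4, 8, 8]
Step 2: Midrank |d_i| (ties get averaged ranks).
ranks: |6|->6, |1|->1.5, |4|->4.5, |3|->3, |1|->1.5, |4|->4.5, |8|->7.5, |8|->7.5
Step 3: Attach original signs; sum ranks with positive sign and with negative sign.
W+ = 4.5 + 1.5 = 6
W- = 6 + 1.5 + 3 + 4.5 + 7.5 + 7.5 = 30
(Check: W+ + W- = 36 should equal n(n+1)/2 = 36.)
Step 4: Test statistic W = min(W+, W-) = 6.
Step 5: Ties in |d|, so use the tie-corrected normal approximation.
        E[W] = n(n+1)/4 = 8*9/4 = 18.
        Tie groups: |d|=1 (t=2), |d|=4 (t=2), |d|=8 (t=2); sum(t^3 - t) = 18.
        Var[W] = n(n+1)(2n+1)/24 - sum(t^3-t)/48 = 1224/24 - 18/48 = 50.625.
        z = (W - E[W]) / sqrt(Var[W]) = (6 - 18) / 7.1151 = -1.6865.
        Two-sided p = 2*Phi(z) = 0.091690.
Step 6: alpha = 0.1. reject H0.

W+ = 6, W- = 30, W = min = 6, p = 0.091690, reject H0.


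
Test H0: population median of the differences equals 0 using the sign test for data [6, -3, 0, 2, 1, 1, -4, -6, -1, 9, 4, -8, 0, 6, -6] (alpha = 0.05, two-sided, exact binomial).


Step 1: Discard zero differences. Original n = 15; n_eff = number of nonzero differences = 13.
Nonzero differences (with sign): +6, -3, +2, +1, +1, -4, -6, -1, +9, +4, -8, +6, -6
Step 2: Count signs: positive = 7, negative = 6.
Step 3: Under H0: P(positive) = 0.5, so the number of positives S ~ Bin(13, 0.5).
Step 4: Two-sided exact p-value = sum of Bin(13,0.5) probabilities at or below the observed probability = 1.000000.
Step 5: alpha = 0.05. fail to reject H0.

n_eff = 13, pos = 7, neg = 6, p = 1.000000, fail to reject H0.


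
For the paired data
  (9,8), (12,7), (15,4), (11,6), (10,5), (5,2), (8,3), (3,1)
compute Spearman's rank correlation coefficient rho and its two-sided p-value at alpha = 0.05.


Step 1: Rank x and y separately (midranks; no ties here).
rank(x): 9->4, 12->7, 15->8, 11->6, 10->5, 5->2, 8->3, 3->1
rank(y): 8->8, 7->7, 4->4, 6->6, 5->5, 2->2, 3->3, 1->1
Step 2: d_i = R_x(i) - R_y(i); compute d_i^2.
  (4-8)^2=16, (7-7)^2=0, (8-4)^2=16, (6-6)^2=0, (5-5)^2=0, (2-2)^2=0, (3-3)^2=0, (1-1)^2=0
sum(d^2) = 32.
Step 3: rho = 1 - 6*32 / (8*(8^2 - 1)) = 1 - 192/504 = 0.619048.
Step 4: Under H0, t = rho * sqrt((n-2)/(1-rho^2)) = 1.9308 ~ t(6).
Step 5: Two-sided p-value from the t-distribution with 6 df = 0.101733.
Step 6: alpha = 0.05. fail to reject H0.

rho = 0.6190, p = 0.101733, fail to reject H0 at alpha = 0.05.


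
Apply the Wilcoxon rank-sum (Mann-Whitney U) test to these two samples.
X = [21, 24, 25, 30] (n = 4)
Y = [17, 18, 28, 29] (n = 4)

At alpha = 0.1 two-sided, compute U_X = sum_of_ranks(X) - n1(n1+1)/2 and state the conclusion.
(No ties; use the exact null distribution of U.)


Step 1: Combine and sort all 8 observations; assign midranks.
sorted (value, group): (17,Y), (18,Y), (21,X), (24,X), (25,X), (28,Y), (29,Y), (30,X)
ranks: 17->1, 18->2, 21->3, 24->4, 25->5, 28->6, 29->7, 30->8
Step 2: Rank sum for X: R1 = 3 + 4 + 5 + 8 = 20.
Step 3: U_X = R1 - n1(n1+1)/2 = 20 - 4*5/2 = 20 - 10 = 10.
       U_Y = n1*n2 - U_X = 16 - 10 = 6.
Step 4: No ties, so the exact null distribution of U (based on enumerating the C(8,4) = 70 equally likely rank assignments) gives the two-sided p-value.
Step 5: p-value = 0.685714; compare to alpha = 0.1. fail to reject H0.

U_X = 10, p = 0.685714, fail to reject H0 at alpha = 0.1.


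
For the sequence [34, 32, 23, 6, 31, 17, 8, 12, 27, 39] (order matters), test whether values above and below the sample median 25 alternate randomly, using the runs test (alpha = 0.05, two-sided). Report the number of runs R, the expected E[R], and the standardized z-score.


Step 1: Compute median = 25; label A = above, B = below.
Labels in order: AABBABBBAA  (n_A = 5, n_B = 5)
Step 2: Count runs R = 5.
Step 3: Under H0 (random ordering), E[R] = 2*n_A*n_B/(n_A+n_B) + 1 = 2*5*5/10 + 1 = 6.0000.
        Var[R] = 2*n_A*n_B*(2*n_A*n_B - n_A - n_B) / ((n_A+n_B)^2 * (n_A+n_B-1)) = 2000/900 = 2.2222.
        SD[R] = 1.4907.
Step 4: Continuity-corrected z = (R + 0.5 - E[R]) / SD[R] = (5 + 0.5 - 6.0000) / 1.4907 = -0.3354.
Step 5: Two-sided p-value via normal approximation = 2*(1 - Phi(|z|)) = 0.737316.
Step 6: alpha = 0.05. fail to reject H0.

R = 5, z = -0.3354, p = 0.737316, fail to reject H0.


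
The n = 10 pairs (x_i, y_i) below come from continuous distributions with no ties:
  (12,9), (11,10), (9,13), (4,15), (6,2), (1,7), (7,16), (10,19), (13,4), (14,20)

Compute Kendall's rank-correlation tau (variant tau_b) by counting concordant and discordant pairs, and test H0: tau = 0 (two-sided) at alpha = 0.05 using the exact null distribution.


Step 1: Enumerate the 45 unordered pairs (i,j) with i<j and classify each by sign(x_j-x_i) * sign(y_j-y_i).
  (1,2):dx=-1,dy=+1->D; (1,3):dx=-3,dy=+4->D; (1,4):dx=-8,dy=+6->D; (1,5):dx=-6,dy=-7->C
  (1,6):dx=-11,dy=-2->C; (1,7):dx=-5,dy=+7->D; (1,8):dx=-2,dy=+10->D; (1,9):dx=+1,dy=-5->D
  (1,10):dx=+2,dy=+11->C; (2,3):dx=-2,dy=+3->D; (2,4):dx=-7,dy=+5->D; (2,5):dx=-5,dy=-8->C
  (2,6):dx=-10,dy=-3->C; (2,7):dx=-4,dy=+6->D; (2,8):dx=-1,dy=+9->D; (2,9):dx=+2,dy=-6->D
  (2,10):dx=+3,dy=+10->C; (3,4):dx=-5,dy=+2->D; (3,5):dx=-3,dy=-11->C; (3,6):dx=-8,dy=-6->C
  (3,7):dx=-2,dy=+3->D; (3,8):dx=+1,dy=+6->C; (3,9):dx=+4,dy=-9->D; (3,10):dx=+5,dy=+7->C
  (4,5):dx=+2,dy=-13->D; (4,6):dx=-3,dy=-8->C; (4,7):dx=+3,dy=+1->C; (4,8):dx=+6,dy=+4->C
  (4,9):dx=+9,dy=-11->D; (4,10):dx=+10,dy=+5->C; (5,6):dx=-5,dy=+5->D; (5,7):dx=+1,dy=+14->C
  (5,8):dx=+4,dy=+17->C; (5,9):dx=+7,dy=+2->C; (5,10):dx=+8,dy=+18->C; (6,7):dx=+6,dy=+9->C
  (6,8):dx=+9,dy=+12->C; (6,9):dx=+12,dy=-3->D; (6,10):dx=+13,dy=+13->C; (7,8):dx=+3,dy=+3->C
  (7,9):dx=+6,dy=-12->D; (7,10):dx=+7,dy=+4->C; (8,9):dx=+3,dy=-15->D; (8,10):dx=+4,dy=+1->C
  (9,10):dx=+1,dy=+16->C
Step 2: C = 25, D = 20, total pairs = 45.
Step 3: tau = (C - D)/(n(n-1)/2) = (25 - 20)/45 = 0.111111.
Step 4: Exact two-sided p-value (enumerate n! = 3628800 permutations of y under H0): p = 0.727490.
Step 5: alpha = 0.05. fail to reject H0.

tau_b = 0.1111 (C=25, D=20), p = 0.727490, fail to reject H0.


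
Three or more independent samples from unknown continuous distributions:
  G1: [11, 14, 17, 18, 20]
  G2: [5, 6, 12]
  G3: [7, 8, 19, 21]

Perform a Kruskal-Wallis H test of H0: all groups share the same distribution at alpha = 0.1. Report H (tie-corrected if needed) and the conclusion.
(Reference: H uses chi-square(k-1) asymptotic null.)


Step 1: Combine all N = 12 observations and assign midranks.
sorted (value, group, rank): (5,G2,1), (6,G2,2), (7,G3,3), (8,G3,4), (11,G1,5), (12,G2,6), (14,G1,7), (17,G1,8), (18,G1,9), (19,G3,10), (20,G1,11), (21,G3,12)
Step 2: Sum ranks within each group.
R_1 = 40 (n_1 = 5)
R_2 = 9 (n_2 = 3)
R_3 = 29 (n_3 = 4)
Step 3: H = 12/(N(N+1)) * sum(R_i^2/n_i) - 3(N+1)
     = 12/(12*13) * (40^2/5 + 9^2/3 + 29^2/4) - 3*13
     = 0.076923 * 557.25 - 39
     = 3.865385.
Step 4: No ties, so H is used without correction.
Step 5: Under H0, H ~ chi^2(2); p-value = 0.144758.
Step 6: alpha = 0.1. fail to reject H0.

H = 3.8654, df = 2, p = 0.144758, fail to reject H0.
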